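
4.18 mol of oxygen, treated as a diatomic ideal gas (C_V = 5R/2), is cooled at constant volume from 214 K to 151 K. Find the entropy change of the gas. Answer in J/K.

At constant volume, ΔS = nC_V ln(T₂/T₁) with C_V = 5R/2 = 20.79 J mol⁻¹ K⁻¹.
ΔS = 4.18 × 20.79 × ln(151/214) = -30.3 J/K.

ΔS = -30.3 J/K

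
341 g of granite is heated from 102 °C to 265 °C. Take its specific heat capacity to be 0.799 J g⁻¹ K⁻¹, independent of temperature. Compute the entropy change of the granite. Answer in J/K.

In kelvin: T₁ = 375.15 K, T₂ = 538.15 K. ΔS = ∫dQ_rev/T = m c ln(T₂/T₁) = 341 × 0.799 × ln(538.15/375.15) = 98.3 J/K.

ΔS = 98.3 J/K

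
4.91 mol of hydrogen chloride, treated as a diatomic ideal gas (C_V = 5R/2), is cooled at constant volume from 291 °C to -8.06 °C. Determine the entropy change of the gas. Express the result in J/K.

ΔS = -77.1 J/K

In kelvin: T₁ = 564.15 K, T₂ = 265.09 K. At constant volume, ΔS = nC_V ln(T₂/T₁) with C_V = 5R/2 = 20.79 J mol⁻¹ K⁻¹.
ΔS = 4.91 × 20.79 × ln(265.09/564.15) = -77.1 J/K.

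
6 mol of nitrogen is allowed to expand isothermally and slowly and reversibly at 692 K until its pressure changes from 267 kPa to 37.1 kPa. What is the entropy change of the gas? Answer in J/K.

For an isothermal ideal gas ΔS_gas = nR ln(P₁/P₂) = 6 × 8.314 × ln(267/37.1) = 98.5 J/K.

ΔS_gas = 98.5 J/K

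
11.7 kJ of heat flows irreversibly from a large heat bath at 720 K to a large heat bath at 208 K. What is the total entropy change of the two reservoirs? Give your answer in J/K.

ΔS_hot = −Q/T_H = −11700/720 = -16.25 J/K and ΔS_cold = +Q/T_C = 11700/208 = 56.25 J/K.
ΔS_total = -16.25 + 56.25 = 40 J/K, positive as the second law requires.

ΔS_total = 40 J/K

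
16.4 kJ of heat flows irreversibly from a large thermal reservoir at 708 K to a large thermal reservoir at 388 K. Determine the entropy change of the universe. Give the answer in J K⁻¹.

ΔS_total = 19.1 J/K

ΔS_hot = −Q/T_H = −16400/708 = -23.16 J/K and ΔS_cold = +Q/T_C = 16400/388 = 42.27 J/K.
ΔS_total = -23.16 + 42.27 = 19.1 J/K, positive as the second law requires.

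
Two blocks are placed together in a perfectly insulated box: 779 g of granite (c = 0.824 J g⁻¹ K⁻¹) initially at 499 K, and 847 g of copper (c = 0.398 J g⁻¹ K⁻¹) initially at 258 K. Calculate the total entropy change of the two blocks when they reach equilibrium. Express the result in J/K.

Energy balance: T_f = (m₁c₁T₁ + m₂c₂T₂)/(m₁c₁ + m₂c₂) = 416.01 K.
ΔS₁ = m₁c₁ ln(T_f/T₁) = 641.896 × ln(416.01/499) = -116.8 J/K.
ΔS₂ = m₂c₂ ln(T_f/T₂) = 337.106 × ln(416.01/258) = 161.1 J/K.
ΔS_total = -116.8 + 161.1 = 44.3 J/K.

ΔS_total = 44.3 J/K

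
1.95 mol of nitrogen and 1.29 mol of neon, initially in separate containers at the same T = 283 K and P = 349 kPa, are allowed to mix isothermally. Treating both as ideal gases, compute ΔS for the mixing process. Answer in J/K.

Mole fractions: x_A = 1.95/3.24 = 0.602, x_B = 0.398.
ΔS_mix = −R(n_A ln x_A + n_B ln x_B) = −8.314 × (1.95 ln 0.602 + 1.29 ln 0.398) = 18.1 J/K.

ΔS_mix = 18.1 J/K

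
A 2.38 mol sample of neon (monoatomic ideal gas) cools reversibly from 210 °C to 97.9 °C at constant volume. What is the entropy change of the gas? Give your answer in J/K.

In kelvin: T₁ = 483.15 K, T₂ = 371.05 K. At constant volume, ΔS = nC_V ln(T₂/T₁) with C_V = 3R/2 = 12.47 J mol⁻¹ K⁻¹.
ΔS = 2.38 × 12.47 × ln(371.05/483.15) = -7.84 J/K.

ΔS = -7.84 J/K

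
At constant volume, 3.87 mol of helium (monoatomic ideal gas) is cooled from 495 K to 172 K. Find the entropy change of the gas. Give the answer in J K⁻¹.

At constant volume, ΔS = nC_V ln(T₂/T₁) with C_V = 3R/2 = 12.47 J mol⁻¹ K⁻¹.
ΔS = 3.87 × 12.47 × ln(172/495) = -51 J/K.

ΔS = -51 J/K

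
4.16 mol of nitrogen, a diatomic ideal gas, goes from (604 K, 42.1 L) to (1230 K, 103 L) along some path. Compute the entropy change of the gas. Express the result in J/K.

Entropy is a state function: ΔS = nC_V ln(T₂/T₁) + nR ln(V₂/V₁), with C_V = 5R/2 = 20.79 J mol⁻¹ K⁻¹ for a diatomic ideal gas.
ΔS = 4.16 × [20.79 × ln(1230/604) + 8.314 × ln(103/42.1)] = 92.4 J/K.

ΔS = 92.4 J/K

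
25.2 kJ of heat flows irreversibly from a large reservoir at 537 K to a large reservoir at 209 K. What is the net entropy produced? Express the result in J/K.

ΔS_total = 73.6 J/K

ΔS_hot = −Q/T_H = −25200/537 = -46.927 J/K and ΔS_cold = +Q/T_C = 25200/209 = 120.57 J/K.
ΔS_total = -46.927 + 120.57 = 73.6 J/K, positive as the second law requires.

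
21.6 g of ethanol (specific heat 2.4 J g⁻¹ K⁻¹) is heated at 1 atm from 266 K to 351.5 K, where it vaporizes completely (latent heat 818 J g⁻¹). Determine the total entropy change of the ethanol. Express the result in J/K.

Warming step: ΔS₁ = m c ln(T_tr/T_i) = 21.6 × 2.4 × ln(351.5/266) = 14.45 J/K.
Phase change: ΔS₂ = +mL/T_tr = 21.6 × 818 / 351.5 = 50.27 J/K.
ΔS_total = (14.45) + (50.27) = 64.7 J/K.

ΔS = 64.7 J/K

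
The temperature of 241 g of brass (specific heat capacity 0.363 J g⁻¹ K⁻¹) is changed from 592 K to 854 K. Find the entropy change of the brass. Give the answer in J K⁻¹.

ΔS = 32.1 J/K

ΔS = ∫dQ_rev/T = m c ln(T₂/T₁) = 241 × 0.363 × ln(854/592) = 32.1 J/K.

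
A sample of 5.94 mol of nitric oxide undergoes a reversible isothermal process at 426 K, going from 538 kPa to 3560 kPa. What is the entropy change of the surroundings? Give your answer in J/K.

For an isothermal ideal gas ΔS_gas = nR ln(P₁/P₂) = 5.94 × 8.314 × ln(538/3560) = -93.3 J/K.
The process is reversible, so ΔS_surr = −ΔS_gas = 93.3 J/K and ΔS_universe = 0.

ΔS_surr = 93.3 J/K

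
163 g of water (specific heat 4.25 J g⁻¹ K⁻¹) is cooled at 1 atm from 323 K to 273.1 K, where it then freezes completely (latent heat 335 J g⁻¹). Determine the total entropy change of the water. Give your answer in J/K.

Cooling step: ΔS₁ = m c ln(T_tr/T_i) = 163 × 4.25 × ln(273.1/323) = -116.3 J/K.
Phase change: ΔS₂ = −mL/T_tr = −163 × 335 / 273.1 = -199.9 J/K.
ΔS_total = (-116.3) + (-199.9) = -316 J/K.

ΔS = -316 J/K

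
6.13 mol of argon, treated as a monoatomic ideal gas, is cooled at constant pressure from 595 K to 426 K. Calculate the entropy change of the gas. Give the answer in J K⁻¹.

ΔS = -42.6 J/K

At constant pressure, ΔS = nC_p ln(T₂/T₁) with C_p = 5R/2 = 20.79 J mol⁻¹ K⁻¹.
ΔS = 6.13 × 20.79 × ln(426/595) = -42.6 J/K.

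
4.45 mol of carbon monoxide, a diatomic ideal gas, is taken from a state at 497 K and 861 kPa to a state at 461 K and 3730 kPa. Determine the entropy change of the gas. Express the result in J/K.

ΔS = nC_p ln(T₂/T₁) − nR ln(P₂/P₁), with C_p = 7R/2 = 29.1 J mol⁻¹ K⁻¹ for a diatomic ideal gas.
ΔS = 4.45 × [29.1 × ln(461/497) − 8.314 × ln(3730/861)] = -64 J/K.

ΔS = -64 J/K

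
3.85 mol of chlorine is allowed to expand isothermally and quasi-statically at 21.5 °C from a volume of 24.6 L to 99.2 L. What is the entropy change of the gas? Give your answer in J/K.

For an isothermal ideal gas ΔS_gas = nR ln(V₂/V₁) = 3.85 × 8.314 × ln(99.2/24.6) = 44.6 J/K.

ΔS_gas = 44.6 J/K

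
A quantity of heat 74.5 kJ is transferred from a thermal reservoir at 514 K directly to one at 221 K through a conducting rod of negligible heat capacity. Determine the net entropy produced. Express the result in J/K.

ΔS_total = 192 J/K

ΔS_hot = −Q/T_H = −74500/514 = -144.9 J/K and ΔS_cold = +Q/T_C = 74500/221 = 337.1 J/K.
ΔS_total = -144.9 + 337.1 = 192 J/K, positive as the second law requires.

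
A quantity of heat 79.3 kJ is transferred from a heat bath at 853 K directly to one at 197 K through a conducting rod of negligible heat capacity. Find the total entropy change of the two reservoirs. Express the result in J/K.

ΔS_hot = −Q/T_H = −79300/853 = -92.97 J/K and ΔS_cold = +Q/T_C = 79300/197 = 402.5 J/K.
ΔS_total = -92.97 + 402.5 = 310 J/K, positive as the second law requires.

ΔS_total = 310 J/K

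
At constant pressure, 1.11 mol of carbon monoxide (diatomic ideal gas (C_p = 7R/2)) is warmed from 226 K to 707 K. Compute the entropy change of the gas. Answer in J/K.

At constant pressure, ΔS = nC_p ln(T₂/T₁) with C_p = 7R/2 = 29.1 J mol⁻¹ K⁻¹.
ΔS = 1.11 × 29.1 × ln(707/226) = 36.8 J/K.

ΔS = 36.8 J/K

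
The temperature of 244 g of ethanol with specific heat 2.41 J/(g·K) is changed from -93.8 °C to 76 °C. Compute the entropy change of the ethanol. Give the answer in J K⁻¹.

ΔS = 392 J/K

In kelvin: T₁ = 179.35 K, T₂ = 349.15 K. ΔS = ∫dQ_rev/T = m c ln(T₂/T₁) = 244 × 2.41 × ln(349.15/179.35) = 392 J/K.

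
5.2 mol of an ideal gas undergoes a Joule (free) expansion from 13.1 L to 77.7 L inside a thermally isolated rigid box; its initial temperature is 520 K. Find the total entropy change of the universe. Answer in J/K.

ΔS_universe = 77 J/K

For an ideal gas in free expansion Q = 0 and W = 0, so T is unchanged.
Entropy is a state function; using a reversible isothermal path, ΔS_gas = nR ln(V₂/V₁) = 5.2 × 8.314 × ln(77.7/13.1) = 77 J/K.
The insulated surroundings exchange no heat, so ΔS_surr = 0 and ΔS_universe = ΔS_gas.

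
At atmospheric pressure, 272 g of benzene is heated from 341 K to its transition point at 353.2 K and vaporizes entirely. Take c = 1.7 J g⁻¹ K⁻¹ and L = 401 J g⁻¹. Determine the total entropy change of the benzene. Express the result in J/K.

ΔS = 325 J/K

Warming step: ΔS₁ = m c ln(T_tr/T_i) = 272 × 1.7 × ln(353.2/341) = 16.25 J/K.
Phase change: ΔS₂ = +mL/T_tr = 272 × 401 / 353.2 = 308.8 J/K.
ΔS_total = (16.25) + (308.8) = 325 J/K.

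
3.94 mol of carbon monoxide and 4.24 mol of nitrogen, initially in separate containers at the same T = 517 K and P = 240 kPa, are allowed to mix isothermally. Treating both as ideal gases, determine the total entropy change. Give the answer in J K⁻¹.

Mole fractions: x_A = 3.94/8.18 = 0.482, x_B = 0.518.
ΔS_mix = −R(n_A ln x_A + n_B ln x_B) = −8.314 × (3.94 ln 0.482 + 4.24 ln 0.518) = 47.1 J/K.

ΔS_mix = 47.1 J/K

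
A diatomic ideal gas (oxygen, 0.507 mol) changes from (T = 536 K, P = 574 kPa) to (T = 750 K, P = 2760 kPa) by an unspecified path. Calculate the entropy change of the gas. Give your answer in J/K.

ΔS = nC_p ln(T₂/T₁) − nR ln(P₂/P₁), with C_p = 7R/2 = 29.1 J mol⁻¹ K⁻¹ for a diatomic ideal gas.
ΔS = 0.507 × [29.1 × ln(750/536) − 8.314 × ln(2760/574)] = -1.66 J/K.

ΔS = -1.66 J/K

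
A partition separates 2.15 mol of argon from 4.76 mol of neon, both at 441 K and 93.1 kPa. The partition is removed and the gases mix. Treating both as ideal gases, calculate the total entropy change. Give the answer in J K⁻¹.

ΔS_mix = 35.6 J/K

Mole fractions: x_A = 2.15/6.91 = 0.311, x_B = 0.689.
ΔS_mix = −R(n_A ln x_A + n_B ln x_B) = −8.314 × (2.15 ln 0.311 + 4.76 ln 0.689) = 35.6 J/K.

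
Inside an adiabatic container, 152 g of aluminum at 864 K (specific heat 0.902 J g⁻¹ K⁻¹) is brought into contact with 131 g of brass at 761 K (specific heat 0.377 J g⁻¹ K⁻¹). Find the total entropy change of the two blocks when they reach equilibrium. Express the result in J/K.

ΔS_total = 0.287 J/K

Energy balance: T_f = (m₁c₁T₁ + m₂c₂T₂)/(m₁c₁ + m₂c₂) = 836.72 K.
ΔS₁ = m₁c₁ ln(T_f/T₁) = 137.104 × ln(836.72/864) = -4.398 J/K.
ΔS₂ = m₂c₂ ln(T_f/T₂) = 49.387 × ln(836.72/761) = 4.685 J/K.
ΔS_total = -4.398 + 4.685 = 0.287 J/K.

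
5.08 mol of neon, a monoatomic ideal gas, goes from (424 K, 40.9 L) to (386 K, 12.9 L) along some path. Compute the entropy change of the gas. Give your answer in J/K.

Entropy is a state function: ΔS = nC_V ln(T₂/T₁) + nR ln(V₂/V₁), with C_V = 3R/2 = 12.47 J mol⁻¹ K⁻¹ for a monoatomic ideal gas.
ΔS = 5.08 × [12.47 × ln(386/424) + 8.314 × ln(12.9/40.9)] = -54.7 J/K.

ΔS = -54.7 J/K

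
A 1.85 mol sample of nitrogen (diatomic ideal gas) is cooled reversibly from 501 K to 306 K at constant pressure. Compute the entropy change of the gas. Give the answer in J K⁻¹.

ΔS = -26.5 J/K

At constant pressure, ΔS = nC_p ln(T₂/T₁) with C_p = 7R/2 = 29.1 J mol⁻¹ K⁻¹.
ΔS = 1.85 × 29.1 × ln(306/501) = -26.5 J/K.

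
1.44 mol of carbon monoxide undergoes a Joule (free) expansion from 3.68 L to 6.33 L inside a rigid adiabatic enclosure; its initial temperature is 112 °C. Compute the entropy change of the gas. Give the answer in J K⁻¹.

ΔS_gas = 6.49 J/K

No heat is exchanged and no work is done, so the ideal-gas temperature stays constant.
Entropy is a state function; using a reversible isothermal path, ΔS_gas = nR ln(V₂/V₁) = 1.44 × 8.314 × ln(6.33/3.68) = 6.49 J/K.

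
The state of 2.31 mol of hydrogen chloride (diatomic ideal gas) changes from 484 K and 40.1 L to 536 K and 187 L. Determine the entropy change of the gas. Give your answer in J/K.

Entropy is a state function: ΔS = nC_V ln(T₂/T₁) + nR ln(V₂/V₁), with C_V = 5R/2 = 20.79 J mol⁻¹ K⁻¹ for a diatomic ideal gas.
ΔS = 2.31 × [20.79 × ln(536/484) + 8.314 × ln(187/40.1)] = 34.5 J/K.

ΔS = 34.5 J/K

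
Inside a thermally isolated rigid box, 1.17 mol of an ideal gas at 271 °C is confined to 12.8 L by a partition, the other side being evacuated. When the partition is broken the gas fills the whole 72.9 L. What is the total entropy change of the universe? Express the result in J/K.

For an ideal gas in free expansion Q = 0 and W = 0, so T is unchanged.
Entropy is a state function; using a reversible isothermal path, ΔS_gas = nR ln(V₂/V₁) = 1.17 × 8.314 × ln(72.9/12.8) = 16.9 J/K.
The insulated surroundings exchange no heat, so ΔS_surr = 0 and ΔS_universe = ΔS_gas.

ΔS_universe = 16.9 J/K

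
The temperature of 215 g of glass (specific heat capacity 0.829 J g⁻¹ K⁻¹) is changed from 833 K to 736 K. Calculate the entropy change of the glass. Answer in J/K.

ΔS = -22.1 J/K

ΔS = ∫dQ_rev/T = m c ln(T₂/T₁) = 215 × 0.829 × ln(736/833) = -22.1 J/K.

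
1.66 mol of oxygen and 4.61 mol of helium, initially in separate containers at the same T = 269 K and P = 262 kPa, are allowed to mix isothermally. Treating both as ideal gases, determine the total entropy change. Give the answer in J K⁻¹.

Mole fractions: x_A = 1.66/6.27 = 0.265, x_B = 0.735.
ΔS_mix = −R(n_A ln x_A + n_B ln x_B) = −8.314 × (1.66 ln 0.265 + 4.61 ln 0.735) = 30.1 J/K.

ΔS_mix = 30.1 J/K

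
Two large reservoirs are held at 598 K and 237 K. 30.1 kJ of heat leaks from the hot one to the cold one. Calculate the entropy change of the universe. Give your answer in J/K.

ΔS_total = 76.7 J/K

ΔS_hot = −Q/T_H = −30100/598 = -50.33 J/K and ΔS_cold = +Q/T_C = 30100/237 = 127 J/K.
ΔS_total = -50.33 + 127 = 76.7 J/K, positive as the second law requires.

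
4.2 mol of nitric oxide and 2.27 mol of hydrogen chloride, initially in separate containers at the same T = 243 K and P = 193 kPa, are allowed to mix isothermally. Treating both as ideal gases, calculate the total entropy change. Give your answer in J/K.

Mole fractions: x_A = 4.2/6.47 = 0.649, x_B = 0.351.
ΔS_mix = −R(n_A ln x_A + n_B ln x_B) = −8.314 × (4.2 ln 0.649 + 2.27 ln 0.351) = 34.9 J/K.

ΔS_mix = 34.9 J/K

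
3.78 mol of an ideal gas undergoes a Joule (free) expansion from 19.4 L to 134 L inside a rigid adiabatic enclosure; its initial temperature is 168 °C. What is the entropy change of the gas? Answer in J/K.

ΔS_gas = 60.7 J/K

No heat is exchanged and no work is done, so the ideal-gas temperature stays constant.
Entropy is a state function; using a reversible isothermal path, ΔS_gas = nR ln(V₂/V₁) = 3.78 × 8.314 × ln(134/19.4) = 60.7 J/K.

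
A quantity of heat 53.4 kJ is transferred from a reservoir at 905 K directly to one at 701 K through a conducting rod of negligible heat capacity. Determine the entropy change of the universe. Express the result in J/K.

ΔS_total = 17.2 J/K

ΔS_hot = −Q/T_H = −53400/905 = -59.01 J/K and ΔS_cold = +Q/T_C = 53400/701 = 76.18 J/K.
ΔS_total = -59.01 + 76.18 = 17.2 J/K, positive as the second law requires.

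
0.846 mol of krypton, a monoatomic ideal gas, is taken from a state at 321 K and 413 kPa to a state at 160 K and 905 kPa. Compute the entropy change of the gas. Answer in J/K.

ΔS = -17.8 J/K

ΔS = nC_p ln(T₂/T₁) − nR ln(P₂/P₁), with C_p = 5R/2 = 20.79 J mol⁻¹ K⁻¹ for a monoatomic ideal gas.
ΔS = 0.846 × [20.79 × ln(160/321) − 8.314 × ln(905/413)] = -17.8 J/K.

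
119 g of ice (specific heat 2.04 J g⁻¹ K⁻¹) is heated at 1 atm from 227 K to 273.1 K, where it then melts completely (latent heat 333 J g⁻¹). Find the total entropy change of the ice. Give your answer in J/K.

ΔS = 190 J/K

Warming step: ΔS₁ = m c ln(T_tr/T_i) = 119 × 2.04 × ln(273.1/227) = 44.88 J/K.
Phase change: ΔS₂ = +mL/T_tr = 119 × 333 / 273.1 = 145.1 J/K.
ΔS_total = (44.88) + (145.1) = 190 J/K.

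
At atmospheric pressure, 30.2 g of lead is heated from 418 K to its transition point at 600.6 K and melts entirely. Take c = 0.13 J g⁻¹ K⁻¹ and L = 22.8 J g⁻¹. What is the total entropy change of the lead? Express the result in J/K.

Warming step: ΔS₁ = m c ln(T_tr/T_i) = 30.2 × 0.13 × ln(600.6/418) = 1.423 J/K.
Phase change: ΔS₂ = +mL/T_tr = 30.2 × 22.8 / 600.6 = 1.146 J/K.
ΔS_total = (1.423) + (1.146) = 2.57 J/K.

ΔS = 2.57 J/K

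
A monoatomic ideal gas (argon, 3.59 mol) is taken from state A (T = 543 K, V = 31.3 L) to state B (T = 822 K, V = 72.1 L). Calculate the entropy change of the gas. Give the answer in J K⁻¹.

ΔS = 43.5 J/K

Entropy is a state function: ΔS = nC_V ln(T₂/T₁) + nR ln(V₂/V₁), with C_V = 3R/2 = 12.47 J mol⁻¹ K⁻¹ for a monoatomic ideal gas.
ΔS = 3.59 × [12.47 × ln(822/543) + 8.314 × ln(72.1/31.3)] = 43.5 J/K.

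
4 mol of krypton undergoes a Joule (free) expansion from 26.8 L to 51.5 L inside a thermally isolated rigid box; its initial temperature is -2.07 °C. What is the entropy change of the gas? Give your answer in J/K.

No heat is exchanged and no work is done, so the ideal-gas temperature stays constant.
Entropy is a state function; using a reversible isothermal path, ΔS_gas = nR ln(V₂/V₁) = 4 × 8.314 × ln(51.5/26.8) = 21.7 J/K.

ΔS_gas = 21.7 J/K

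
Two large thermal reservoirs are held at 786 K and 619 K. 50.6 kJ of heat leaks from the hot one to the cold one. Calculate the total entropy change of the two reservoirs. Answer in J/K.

ΔS_total = 17.4 J/K

ΔS_hot = −Q/T_H = −50600/786 = -64.38 J/K and ΔS_cold = +Q/T_C = 50600/619 = 81.74 J/K.
ΔS_total = -64.38 + 81.74 = 17.4 J/K, positive as the second law requires.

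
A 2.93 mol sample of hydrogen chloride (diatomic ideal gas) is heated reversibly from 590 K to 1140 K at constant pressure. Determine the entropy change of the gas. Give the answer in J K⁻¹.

At constant pressure, ΔS = nC_p ln(T₂/T₁) with C_p = 7R/2 = 29.1 J mol⁻¹ K⁻¹.
ΔS = 2.93 × 29.1 × ln(1140/590) = 56.2 J/K.

ΔS = 56.2 J/K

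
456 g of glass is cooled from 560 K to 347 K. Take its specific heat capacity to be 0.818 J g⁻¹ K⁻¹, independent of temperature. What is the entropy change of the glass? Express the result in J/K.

ΔS = ∫dQ_rev/T = m c ln(T₂/T₁) = 456 × 0.818 × ln(347/560) = -179 J/K.

ΔS = -179 J/K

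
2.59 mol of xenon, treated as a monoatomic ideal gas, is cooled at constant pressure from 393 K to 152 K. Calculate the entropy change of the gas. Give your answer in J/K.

ΔS = -51.1 J/K

At constant pressure, ΔS = nC_p ln(T₂/T₁) with C_p = 5R/2 = 20.79 J mol⁻¹ K⁻¹.
ΔS = 2.59 × 20.79 × ln(152/393) = -51.1 J/K.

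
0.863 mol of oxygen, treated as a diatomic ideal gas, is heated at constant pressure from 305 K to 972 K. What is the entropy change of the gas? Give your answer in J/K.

ΔS = 29.1 J/K

At constant pressure, ΔS = nC_p ln(T₂/T₁) with C_p = 7R/2 = 29.1 J mol⁻¹ K⁻¹.
ΔS = 0.863 × 29.1 × ln(972/305) = 29.1 J/K.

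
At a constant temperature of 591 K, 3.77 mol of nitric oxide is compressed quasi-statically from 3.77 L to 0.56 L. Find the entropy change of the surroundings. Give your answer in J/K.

ΔS_surr = 59.8 J/K

For an isothermal ideal gas ΔS_gas = nR ln(V₂/V₁) = 3.77 × 8.314 × ln(0.56/3.77) = -59.8 J/K.
The process is reversible, so ΔS_surr = −ΔS_gas = 59.8 J/K and ΔS_universe = 0.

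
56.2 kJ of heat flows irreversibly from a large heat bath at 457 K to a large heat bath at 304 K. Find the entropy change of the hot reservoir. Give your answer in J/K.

ΔS_hot = -123 J/K

The hot reservoir loses heat Q, so ΔS_hot = −Q/T_H = −56200/457 = -123 J/K.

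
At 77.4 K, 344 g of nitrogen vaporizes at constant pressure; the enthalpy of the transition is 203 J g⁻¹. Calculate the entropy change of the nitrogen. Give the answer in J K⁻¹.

Heat absorbed by the substance: Q = mL = 344 × 203 = 69832 J.
At constant T, ΔS = Q_rev/T = 69832 / 77.4 = 902 J/K.

ΔS = 902 J/K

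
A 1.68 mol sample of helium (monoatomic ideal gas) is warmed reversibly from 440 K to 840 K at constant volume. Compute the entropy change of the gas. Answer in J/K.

ΔS = 13.5 J/K

At constant volume, ΔS = nC_V ln(T₂/T₁) with C_V = 3R/2 = 12.47 J mol⁻¹ K⁻¹.
ΔS = 1.68 × 12.47 × ln(840/440) = 13.5 J/K.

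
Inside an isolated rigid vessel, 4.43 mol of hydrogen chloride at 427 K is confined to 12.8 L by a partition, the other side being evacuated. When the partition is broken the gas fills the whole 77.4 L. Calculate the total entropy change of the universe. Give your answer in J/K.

For an ideal gas in free expansion Q = 0 and W = 0, so T is unchanged.
Entropy is a state function; using a reversible isothermal path, ΔS_gas = nR ln(V₂/V₁) = 4.43 × 8.314 × ln(77.4/12.8) = 66.3 J/K.
The insulated surroundings exchange no heat, so ΔS_surr = 0 and ΔS_universe = ΔS_gas.

ΔS_universe = 66.3 J/K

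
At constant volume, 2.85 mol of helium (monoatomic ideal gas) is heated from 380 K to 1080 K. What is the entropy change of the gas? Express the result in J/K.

ΔS = 37.1 J/K

At constant volume, ΔS = nC_V ln(T₂/T₁) with C_V = 3R/2 = 12.47 J mol⁻¹ K⁻¹.
ΔS = 2.85 × 12.47 × ln(1080/380) = 37.1 J/K.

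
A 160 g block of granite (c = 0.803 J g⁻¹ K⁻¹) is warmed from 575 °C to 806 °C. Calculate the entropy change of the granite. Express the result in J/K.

ΔS = 30.9 J/K

In kelvin: T₁ = 848.15 K, T₂ = 1079.15 K. ΔS = ∫dQ_rev/T = m c ln(T₂/T₁) = 160 × 0.803 × ln(1079.15/848.15) = 30.9 J/K.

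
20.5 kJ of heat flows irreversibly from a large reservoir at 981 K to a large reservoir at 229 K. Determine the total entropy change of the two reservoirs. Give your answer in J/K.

ΔS_hot = −Q/T_H = −20500/981 = -20.9 J/K and ΔS_cold = +Q/T_C = 20500/229 = 89.52 J/K.
ΔS_total = -20.9 + 89.52 = 68.6 J/K, positive as the second law requires.

ΔS_total = 68.6 J/K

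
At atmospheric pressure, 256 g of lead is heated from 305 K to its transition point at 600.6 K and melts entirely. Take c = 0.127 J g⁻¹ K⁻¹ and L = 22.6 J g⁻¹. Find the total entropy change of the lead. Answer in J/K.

Warming step: ΔS₁ = m c ln(T_tr/T_i) = 256 × 0.127 × ln(600.6/305) = 22.03 J/K.
Phase change: ΔS₂ = +mL/T_tr = 256 × 22.6 / 600.6 = 9.633 J/K.
ΔS_total = (22.03) + (9.633) = 31.7 J/K.

ΔS = 31.7 J/K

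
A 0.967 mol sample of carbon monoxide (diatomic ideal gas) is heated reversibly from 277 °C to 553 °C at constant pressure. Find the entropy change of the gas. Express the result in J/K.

In kelvin: T₁ = 550.15 K, T₂ = 826.15 K. At constant pressure, ΔS = nC_p ln(T₂/T₁) with C_p = 7R/2 = 29.1 J mol⁻¹ K⁻¹.
ΔS = 0.967 × 29.1 × ln(826.15/550.15) = 11.4 J/K.

ΔS = 11.4 J/K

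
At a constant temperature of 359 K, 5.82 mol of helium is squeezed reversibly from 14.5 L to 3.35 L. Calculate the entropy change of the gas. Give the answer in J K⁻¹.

ΔS_gas = -70.9 J/K

For an isothermal ideal gas ΔS_gas = nR ln(V₂/V₁) = 5.82 × 8.314 × ln(3.35/14.5) = -70.9 J/K.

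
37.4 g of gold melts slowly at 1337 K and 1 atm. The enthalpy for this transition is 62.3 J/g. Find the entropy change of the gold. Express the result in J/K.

ΔS = 1.74 J/K

Heat absorbed by the substance: Q = mL = 37.4 × 62.3 = 2330.02 J.
At constant T, ΔS = Q_rev/T = 2330.02 / 1337 = 1.74 J/K.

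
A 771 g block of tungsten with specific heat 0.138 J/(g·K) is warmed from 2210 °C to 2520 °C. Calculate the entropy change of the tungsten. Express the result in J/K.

ΔS = 12.5 J/K

In kelvin: T₁ = 2483.15 K, T₂ = 2793.15 K. ΔS = ∫dQ_rev/T = m c ln(T₂/T₁) = 771 × 0.138 × ln(2793.15/2483.15) = 12.5 J/K.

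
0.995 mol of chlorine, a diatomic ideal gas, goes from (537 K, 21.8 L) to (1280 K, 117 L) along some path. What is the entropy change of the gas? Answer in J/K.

Entropy is a state function: ΔS = nC_V ln(T₂/T₁) + nR ln(V₂/V₁), with C_V = 5R/2 = 20.79 J mol⁻¹ K⁻¹ for a diatomic ideal gas.
ΔS = 0.995 × [20.79 × ln(1280/537) + 8.314 × ln(117/21.8)] = 31.9 J/K.

ΔS = 31.9 J/K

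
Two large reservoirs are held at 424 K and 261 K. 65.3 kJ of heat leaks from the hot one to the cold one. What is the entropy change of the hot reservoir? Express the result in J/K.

The hot reservoir loses heat Q, so ΔS_hot = −Q/T_H = −65300/424 = -154 J/K.

ΔS_hot = -154 J/K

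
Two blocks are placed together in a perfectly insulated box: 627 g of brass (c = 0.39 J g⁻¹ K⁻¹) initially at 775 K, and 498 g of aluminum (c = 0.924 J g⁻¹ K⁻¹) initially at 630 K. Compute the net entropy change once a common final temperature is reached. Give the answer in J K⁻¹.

ΔS_total = 3.49 J/K

Energy balance: T_f = (m₁c₁T₁ + m₂c₂T₂)/(m₁c₁ + m₂c₂) = 680.32 K.
ΔS₁ = m₁c₁ ln(T_f/T₁) = 244.53 × ln(680.32/775) = -31.864 J/K.
ΔS₂ = m₂c₂ ln(T_f/T₂) = 460.152 × ln(680.32/630) = 35.357 J/K.
ΔS_total = -31.864 + 35.357 = 3.49 J/K.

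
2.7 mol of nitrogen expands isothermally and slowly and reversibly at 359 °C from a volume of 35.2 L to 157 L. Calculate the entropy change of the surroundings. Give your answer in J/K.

For an isothermal ideal gas ΔS_gas = nR ln(V₂/V₁) = 2.7 × 8.314 × ln(157/35.2) = 33.6 J/K.
The process is reversible, so ΔS_surr = −ΔS_gas = -33.6 J/K and ΔS_universe = 0.

ΔS_surr = -33.6 J/K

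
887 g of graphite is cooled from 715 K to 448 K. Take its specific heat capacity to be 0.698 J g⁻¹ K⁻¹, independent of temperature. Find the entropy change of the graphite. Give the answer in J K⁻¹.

ΔS = ∫dQ_rev/T = m c ln(T₂/T₁) = 887 × 0.698 × ln(448/715) = -289 J/K.

ΔS = -289 J/K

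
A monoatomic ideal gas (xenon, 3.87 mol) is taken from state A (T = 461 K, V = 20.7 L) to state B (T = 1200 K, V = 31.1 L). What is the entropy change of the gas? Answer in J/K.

ΔS = 59.3 J/K

Entropy is a state function: ΔS = nC_V ln(T₂/T₁) + nR ln(V₂/V₁), with C_V = 3R/2 = 12.47 J mol⁻¹ K⁻¹ for a monoatomic ideal gas.
ΔS = 3.87 × [12.47 × ln(1200/461) + 8.314 × ln(31.1/20.7)] = 59.3 J/K.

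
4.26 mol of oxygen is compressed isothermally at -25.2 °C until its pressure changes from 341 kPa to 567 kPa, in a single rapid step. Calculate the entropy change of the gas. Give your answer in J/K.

ΔS_gas = -18 J/K

Entropy is a state function, so ΔS_gas depends only on the end states.
For an isothermal ideal gas ΔS_gas = nR ln(P₁/P₂) = 4.26 × 8.314 × ln(341/567) = -18 J/K.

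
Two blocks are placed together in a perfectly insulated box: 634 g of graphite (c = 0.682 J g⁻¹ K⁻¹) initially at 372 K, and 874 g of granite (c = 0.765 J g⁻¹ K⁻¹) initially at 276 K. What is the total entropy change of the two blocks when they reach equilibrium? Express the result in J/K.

Energy balance: T_f = (m₁c₁T₁ + m₂c₂T₂)/(m₁c₁ + m₂c₂) = 313.7 K.
ΔS₁ = m₁c₁ ln(T_f/T₁) = 432.388 × ln(313.7/372) = -73.7 J/K.
ΔS₂ = m₂c₂ ln(T_f/T₂) = 668.61 × ln(313.7/276) = 85.61 J/K.
ΔS_total = -73.7 + 85.61 = 11.9 J/K.

ΔS_total = 11.9 J/K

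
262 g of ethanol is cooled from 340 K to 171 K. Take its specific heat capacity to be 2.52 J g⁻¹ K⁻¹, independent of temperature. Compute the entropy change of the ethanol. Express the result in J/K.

ΔS = -454 J/K

ΔS = ∫dQ_rev/T = m c ln(T₂/T₁) = 262 × 2.52 × ln(171/340) = -454 J/K.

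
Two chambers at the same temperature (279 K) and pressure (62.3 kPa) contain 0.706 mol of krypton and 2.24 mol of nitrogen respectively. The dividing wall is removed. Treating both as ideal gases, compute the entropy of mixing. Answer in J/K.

ΔS_mix = 13.5 J/K

Mole fractions: x_A = 0.706/2.95 = 0.24, x_B = 0.76.
ΔS_mix = −R(n_A ln x_A + n_B ln x_B) = −8.314 × (0.706 ln 0.24 + 2.24 ln 0.76) = 13.5 J/K.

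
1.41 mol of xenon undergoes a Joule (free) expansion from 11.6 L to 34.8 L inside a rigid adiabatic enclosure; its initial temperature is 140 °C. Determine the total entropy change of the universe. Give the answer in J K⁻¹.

No heat is exchanged and no work is done, so the ideal-gas temperature stays constant.
Entropy is a state function; using a reversible isothermal path, ΔS_gas = nR ln(V₂/V₁) = 1.41 × 8.314 × ln(34.8/11.6) = 12.9 J/K.
The insulated surroundings exchange no heat, so ΔS_surr = 0 and ΔS_universe = ΔS_gas.

ΔS_universe = 12.9 J/K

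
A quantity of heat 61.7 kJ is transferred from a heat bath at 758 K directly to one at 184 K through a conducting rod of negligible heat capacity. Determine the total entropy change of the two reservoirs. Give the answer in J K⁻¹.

ΔS_hot = −Q/T_H = −61700/758 = -81.4 J/K and ΔS_cold = +Q/T_C = 61700/184 = 335.3 J/K.
ΔS_total = -81.4 + 335.3 = 254 J/K, positive as the second law requires.

ΔS_total = 254 J/K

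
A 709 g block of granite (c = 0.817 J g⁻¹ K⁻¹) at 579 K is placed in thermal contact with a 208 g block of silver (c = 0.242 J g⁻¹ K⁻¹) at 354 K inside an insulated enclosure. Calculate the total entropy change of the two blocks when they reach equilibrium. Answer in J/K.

Energy balance: T_f = (m₁c₁T₁ + m₂c₂T₂)/(m₁c₁ + m₂c₂) = 561.01 K.
ΔS₁ = m₁c₁ ln(T_f/T₁) = 579.253 × ln(561.01/579) = -18.282 J/K.
ΔS₂ = m₂c₂ ln(T_f/T₂) = 50.336 × ln(561.01/354) = 23.177 J/K.
ΔS_total = -18.282 + 23.177 = 4.89 J/K.

ΔS_total = 4.89 J/K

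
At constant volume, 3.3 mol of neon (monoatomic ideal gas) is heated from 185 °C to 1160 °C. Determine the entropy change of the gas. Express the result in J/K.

In kelvin: T₁ = 458.15 K, T₂ = 1433.15 K. At constant volume, ΔS = nC_V ln(T₂/T₁) with C_V = 3R/2 = 12.47 J mol⁻¹ K⁻¹.
ΔS = 3.3 × 12.47 × ln(1433.15/458.15) = 46.9 J/K.

ΔS = 46.9 J/K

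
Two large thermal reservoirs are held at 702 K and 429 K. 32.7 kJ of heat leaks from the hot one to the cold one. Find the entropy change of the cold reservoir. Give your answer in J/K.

The cold reservoir gains heat Q, so ΔS_cold = +Q/T_C = 32700/429 = 76.2 J/K.

ΔS_cold = 76.2 J/K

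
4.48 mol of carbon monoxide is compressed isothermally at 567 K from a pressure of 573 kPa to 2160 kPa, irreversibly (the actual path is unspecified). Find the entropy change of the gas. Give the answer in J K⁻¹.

Entropy is a state function, so ΔS_gas depends only on the end states.
For an isothermal ideal gas ΔS_gas = nR ln(P₁/P₂) = 4.48 × 8.314 × ln(573/2160) = -49.4 J/K.

ΔS_gas = -49.4 J/K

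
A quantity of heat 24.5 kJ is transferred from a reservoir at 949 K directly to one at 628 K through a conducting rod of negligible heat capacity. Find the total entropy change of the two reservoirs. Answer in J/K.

ΔS_total = 13.2 J/K

ΔS_hot = −Q/T_H = −24500/949 = -25.82 J/K and ΔS_cold = +Q/T_C = 24500/628 = 39.01 J/K.
ΔS_total = -25.82 + 39.01 = 13.2 J/K, positive as the second law requires.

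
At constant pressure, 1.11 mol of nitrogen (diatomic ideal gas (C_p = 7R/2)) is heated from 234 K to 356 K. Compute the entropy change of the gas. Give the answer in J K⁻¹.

ΔS = 13.6 J/K

At constant pressure, ΔS = nC_p ln(T₂/T₁) with C_p = 7R/2 = 29.1 J mol⁻¹ K⁻¹.
ΔS = 1.11 × 29.1 × ln(356/234) = 13.6 J/K.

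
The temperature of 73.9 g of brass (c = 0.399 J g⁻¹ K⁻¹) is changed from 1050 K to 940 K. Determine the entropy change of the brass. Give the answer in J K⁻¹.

ΔS = ∫dQ_rev/T = m c ln(T₂/T₁) = 73.9 × 0.399 × ln(940/1050) = -3.26 J/K.

ΔS = -3.26 J/K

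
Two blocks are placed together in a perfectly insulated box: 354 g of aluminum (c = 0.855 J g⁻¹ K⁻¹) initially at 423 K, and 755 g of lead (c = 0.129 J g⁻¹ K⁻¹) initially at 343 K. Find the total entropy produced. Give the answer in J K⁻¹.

Energy balance: T_f = (m₁c₁T₁ + m₂c₂T₂)/(m₁c₁ + m₂c₂) = 403.52 K.
ΔS₁ = m₁c₁ ln(T_f/T₁) = 302.67 × ln(403.52/423) = -14.27 J/K.
ΔS₂ = m₂c₂ ln(T_f/T₂) = 97.395 × ln(403.52/343) = 15.83 J/K.
ΔS_total = -14.27 + 15.83 = 1.56 J/K.

ΔS_total = 1.56 J/K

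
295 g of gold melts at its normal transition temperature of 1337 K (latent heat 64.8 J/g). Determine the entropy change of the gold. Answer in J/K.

Heat absorbed by the substance: Q = mL = 295 × 64.8 = 19116 J.
At constant T, ΔS = Q_rev/T = 19116 / 1337 = 14.3 J/K.

ΔS = 14.3 J/K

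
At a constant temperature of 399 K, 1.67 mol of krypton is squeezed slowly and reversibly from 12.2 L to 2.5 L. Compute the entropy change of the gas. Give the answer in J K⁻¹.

ΔS_gas = -22 J/K

For an isothermal ideal gas ΔS_gas = nR ln(V₂/V₁) = 1.67 × 8.314 × ln(2.5/12.2) = -22 J/K.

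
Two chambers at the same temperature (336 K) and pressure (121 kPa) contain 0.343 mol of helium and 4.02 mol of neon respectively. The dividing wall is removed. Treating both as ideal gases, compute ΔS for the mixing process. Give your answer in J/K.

ΔS_mix = 9.99 J/K

Mole fractions: x_A = 0.343/4.36 = 0.0786, x_B = 0.921.
ΔS_mix = −R(n_A ln x_A + n_B ln x_B) = −8.314 × (0.343 ln 0.0786 + 4.02 ln 0.921) = 9.99 J/K.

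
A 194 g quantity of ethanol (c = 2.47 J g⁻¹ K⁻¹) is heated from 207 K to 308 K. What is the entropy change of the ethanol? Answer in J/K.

ΔS = ∫dQ_rev/T = m c ln(T₂/T₁) = 194 × 2.47 × ln(308/207) = 190 J/K.

ΔS = 190 J/K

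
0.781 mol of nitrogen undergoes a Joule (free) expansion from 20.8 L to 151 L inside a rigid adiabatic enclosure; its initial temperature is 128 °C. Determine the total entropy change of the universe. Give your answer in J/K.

ΔS_universe = 12.9 J/K

For an ideal gas in free expansion Q = 0 and W = 0, so T is unchanged.
Entropy is a state function; using a reversible isothermal path, ΔS_gas = nR ln(V₂/V₁) = 0.781 × 8.314 × ln(151/20.8) = 12.9 J/K.
The insulated surroundings exchange no heat, so ΔS_surr = 0 and ΔS_universe = ΔS_gas.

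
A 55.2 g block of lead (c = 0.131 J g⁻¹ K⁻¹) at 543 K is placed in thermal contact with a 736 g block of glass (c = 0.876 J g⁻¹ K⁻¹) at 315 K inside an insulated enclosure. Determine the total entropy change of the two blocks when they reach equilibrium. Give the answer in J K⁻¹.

ΔS_total = 1.28 J/K

Energy balance: T_f = (m₁c₁T₁ + m₂c₂T₂)/(m₁c₁ + m₂c₂) = 317.53 K.
ΔS₁ = m₁c₁ ln(T_f/T₁) = 7.2312 × ln(317.53/543) = -3.88 J/K.
ΔS₂ = m₂c₂ ln(T_f/T₂) = 644.736 × ln(317.53/315) = 5.155 J/K.
ΔS_total = -3.88 + 5.155 = 1.28 J/K.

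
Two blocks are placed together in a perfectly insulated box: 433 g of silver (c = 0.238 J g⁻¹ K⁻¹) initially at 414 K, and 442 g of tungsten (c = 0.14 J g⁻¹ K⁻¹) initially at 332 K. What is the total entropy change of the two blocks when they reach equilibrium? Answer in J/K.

ΔS_total = 0.923 J/K

Energy balance: T_f = (m₁c₁T₁ + m₂c₂T₂)/(m₁c₁ + m₂c₂) = 383.24 K.
ΔS₁ = m₁c₁ ln(T_f/T₁) = 103.054 × ln(383.24/414) = -7.958 J/K.
ΔS₂ = m₂c₂ ln(T_f/T₂) = 61.88 × ln(383.24/332) = 8.881 J/K.
ΔS_total = -7.958 + 8.881 = 0.923 J/K.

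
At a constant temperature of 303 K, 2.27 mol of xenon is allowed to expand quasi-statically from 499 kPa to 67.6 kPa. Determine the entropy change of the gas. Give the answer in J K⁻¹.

ΔS_gas = 37.7 J/K

For an isothermal ideal gas ΔS_gas = nR ln(P₁/P₂) = 2.27 × 8.314 × ln(499/67.6) = 37.7 J/K.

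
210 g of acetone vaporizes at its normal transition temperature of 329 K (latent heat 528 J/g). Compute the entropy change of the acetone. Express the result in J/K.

Heat absorbed by the substance: Q = mL = 210 × 528 = 110880 J.
At constant T, ΔS = Q_rev/T = 110880 / 329 = 337 J/K.

ΔS = 337 J/K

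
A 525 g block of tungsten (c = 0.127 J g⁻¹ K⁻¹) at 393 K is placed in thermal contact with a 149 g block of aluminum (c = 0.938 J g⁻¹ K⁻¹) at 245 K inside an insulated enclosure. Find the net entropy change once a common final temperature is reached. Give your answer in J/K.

Energy balance: T_f = (m₁c₁T₁ + m₂c₂T₂)/(m₁c₁ + m₂c₂) = 292.8 K.
ΔS₁ = m₁c₁ ln(T_f/T₁) = 66.675 × ln(292.8/393) = -19.62 J/K.
ΔS₂ = m₂c₂ ln(T_f/T₂) = 139.762 × ln(292.8/245) = 24.91 J/K.
ΔS_total = -19.62 + 24.91 = 5.29 J/K.

ΔS_total = 5.29 J/K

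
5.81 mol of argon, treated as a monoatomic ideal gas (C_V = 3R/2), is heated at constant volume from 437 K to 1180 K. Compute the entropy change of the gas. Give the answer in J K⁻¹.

ΔS = 72 J/K

At constant volume, ΔS = nC_V ln(T₂/T₁) with C_V = 3R/2 = 12.47 J mol⁻¹ K⁻¹.
ΔS = 5.81 × 12.47 × ln(1180/437) = 72 J/K.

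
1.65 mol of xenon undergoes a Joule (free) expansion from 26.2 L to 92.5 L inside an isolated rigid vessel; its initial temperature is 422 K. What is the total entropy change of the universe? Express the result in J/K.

No heat is exchanged and no work is done, so the ideal-gas temperature stays constant.
Entropy is a state function; using a reversible isothermal path, ΔS_gas = nR ln(V₂/V₁) = 1.65 × 8.314 × ln(92.5/26.2) = 17.3 J/K.
The insulated surroundings exchange no heat, so ΔS_surr = 0 and ΔS_universe = ΔS_gas.

ΔS_universe = 17.3 J/K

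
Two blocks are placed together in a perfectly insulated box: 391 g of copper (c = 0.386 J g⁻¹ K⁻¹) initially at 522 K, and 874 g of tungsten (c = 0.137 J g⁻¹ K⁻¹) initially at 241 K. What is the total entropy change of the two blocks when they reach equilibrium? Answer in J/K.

ΔS_total = 18.9 J/K

Energy balance: T_f = (m₁c₁T₁ + m₂c₂T₂)/(m₁c₁ + m₂c₂) = 397.69 K.
ΔS₁ = m₁c₁ ln(T_f/T₁) = 150.926 × ln(397.69/522) = -41.05 J/K.
ΔS₂ = m₂c₂ ln(T_f/T₂) = 119.738 × ln(397.69/241) = 59.97 J/K.
ΔS_total = -41.05 + 59.97 = 18.9 J/K.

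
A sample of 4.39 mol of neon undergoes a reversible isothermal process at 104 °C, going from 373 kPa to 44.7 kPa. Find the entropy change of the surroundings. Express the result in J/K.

ΔS_surr = -77.4 J/K

For an isothermal ideal gas ΔS_gas = nR ln(P₁/P₂) = 4.39 × 8.314 × ln(373/44.7) = 77.4 J/K.
The process is reversible, so ΔS_surr = −ΔS_gas = -77.4 J/K and ΔS_universe = 0.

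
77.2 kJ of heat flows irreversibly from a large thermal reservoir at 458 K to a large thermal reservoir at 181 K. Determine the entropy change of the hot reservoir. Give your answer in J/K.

ΔS_hot = -169 J/K

The hot reservoir loses heat Q, so ΔS_hot = −Q/T_H = −77200/458 = -169 J/K.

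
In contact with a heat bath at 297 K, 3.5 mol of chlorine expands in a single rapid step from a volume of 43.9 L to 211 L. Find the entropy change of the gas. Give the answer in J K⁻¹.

Entropy is a state function, so ΔS_gas depends only on the end states.
For an isothermal ideal gas ΔS_gas = nR ln(V₂/V₁) = 3.5 × 8.314 × ln(211/43.9) = 45.7 J/K.

ΔS_gas = 45.7 J/K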